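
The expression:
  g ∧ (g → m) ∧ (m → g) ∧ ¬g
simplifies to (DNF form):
False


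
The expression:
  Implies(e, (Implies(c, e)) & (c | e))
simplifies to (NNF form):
True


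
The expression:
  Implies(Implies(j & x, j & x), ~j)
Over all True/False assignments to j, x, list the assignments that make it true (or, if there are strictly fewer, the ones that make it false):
is true only for:
  j=False, x=False;
  j=False, x=True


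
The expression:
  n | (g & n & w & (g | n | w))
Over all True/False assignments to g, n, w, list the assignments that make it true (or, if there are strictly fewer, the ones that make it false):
is true only for:
  g=False, n=True, w=False;
  g=False, n=True, w=True;
  g=True, n=True, w=False;
  g=True, n=True, w=True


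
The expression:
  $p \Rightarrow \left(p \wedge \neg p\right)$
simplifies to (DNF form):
$\neg p$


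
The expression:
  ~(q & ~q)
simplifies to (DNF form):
True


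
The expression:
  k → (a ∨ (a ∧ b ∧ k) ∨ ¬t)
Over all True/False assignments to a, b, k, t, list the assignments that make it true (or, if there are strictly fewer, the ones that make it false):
is false only for:
  a=False, b=False, k=True, t=True;
  a=False, b=True, k=True, t=True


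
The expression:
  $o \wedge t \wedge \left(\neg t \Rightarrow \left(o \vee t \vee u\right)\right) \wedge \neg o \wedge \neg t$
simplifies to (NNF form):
$\text{False}$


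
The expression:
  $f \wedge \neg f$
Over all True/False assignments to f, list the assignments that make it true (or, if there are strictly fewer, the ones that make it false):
is never true.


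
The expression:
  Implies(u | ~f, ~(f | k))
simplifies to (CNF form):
(f | ~k) & (~f | ~u)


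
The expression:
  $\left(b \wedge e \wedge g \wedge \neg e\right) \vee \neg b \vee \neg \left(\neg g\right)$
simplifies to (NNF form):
$g \vee \neg b$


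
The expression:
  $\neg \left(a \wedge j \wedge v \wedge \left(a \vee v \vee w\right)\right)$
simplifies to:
$\neg a \vee \neg j \vee \neg v$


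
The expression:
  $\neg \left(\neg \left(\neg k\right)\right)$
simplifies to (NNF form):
$\neg k$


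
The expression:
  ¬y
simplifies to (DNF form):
¬y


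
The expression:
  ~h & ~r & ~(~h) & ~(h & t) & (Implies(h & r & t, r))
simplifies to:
False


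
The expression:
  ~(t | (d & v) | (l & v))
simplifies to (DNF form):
(~t & ~v) | (~d & ~l & ~t)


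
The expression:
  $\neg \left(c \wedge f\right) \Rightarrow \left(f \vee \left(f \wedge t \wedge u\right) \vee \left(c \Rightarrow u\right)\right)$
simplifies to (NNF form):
$f \vee u \vee \neg c$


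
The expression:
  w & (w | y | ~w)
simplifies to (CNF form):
w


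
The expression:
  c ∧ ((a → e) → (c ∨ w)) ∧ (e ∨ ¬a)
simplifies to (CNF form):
c ∧ (e ∨ ¬a)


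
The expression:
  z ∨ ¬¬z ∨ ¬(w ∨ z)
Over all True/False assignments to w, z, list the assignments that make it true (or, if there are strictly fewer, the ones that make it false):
is false only for:
  w=True, z=False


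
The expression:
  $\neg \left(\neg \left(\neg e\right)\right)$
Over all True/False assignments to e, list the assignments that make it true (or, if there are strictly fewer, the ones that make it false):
is true only for:
  e=False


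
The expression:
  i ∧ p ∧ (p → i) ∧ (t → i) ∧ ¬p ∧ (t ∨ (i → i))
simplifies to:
False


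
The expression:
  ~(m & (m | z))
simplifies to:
~m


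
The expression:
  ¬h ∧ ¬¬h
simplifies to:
False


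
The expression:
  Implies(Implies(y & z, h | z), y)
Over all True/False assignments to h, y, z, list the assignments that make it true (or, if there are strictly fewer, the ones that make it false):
is true only for:
  h=False, y=True, z=False;
  h=False, y=True, z=True;
  h=True, y=True, z=False;
  h=True, y=True, z=True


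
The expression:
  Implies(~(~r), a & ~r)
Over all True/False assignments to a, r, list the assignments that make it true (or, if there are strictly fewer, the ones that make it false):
is true only for:
  a=False, r=False;
  a=True, r=False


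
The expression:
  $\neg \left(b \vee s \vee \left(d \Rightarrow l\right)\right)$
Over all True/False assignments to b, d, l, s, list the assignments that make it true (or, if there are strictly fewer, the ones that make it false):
is true only for:
  b=False, d=True, l=False, s=False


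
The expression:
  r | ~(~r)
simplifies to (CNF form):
r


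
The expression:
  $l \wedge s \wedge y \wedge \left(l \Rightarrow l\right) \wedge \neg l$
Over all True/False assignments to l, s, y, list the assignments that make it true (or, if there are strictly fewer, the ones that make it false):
is never true.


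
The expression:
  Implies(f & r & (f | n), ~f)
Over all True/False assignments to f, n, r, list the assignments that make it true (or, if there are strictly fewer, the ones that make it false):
is false only for:
  f=True, n=False, r=True;
  f=True, n=True, r=True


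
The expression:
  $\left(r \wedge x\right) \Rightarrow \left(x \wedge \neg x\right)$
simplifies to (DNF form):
$\neg r \vee \neg x$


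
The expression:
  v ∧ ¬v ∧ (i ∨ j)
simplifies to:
False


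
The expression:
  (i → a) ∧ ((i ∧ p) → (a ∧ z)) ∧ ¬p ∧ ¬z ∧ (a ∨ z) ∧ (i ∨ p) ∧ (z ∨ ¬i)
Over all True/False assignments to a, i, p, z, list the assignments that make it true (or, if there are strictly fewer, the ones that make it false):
is never true.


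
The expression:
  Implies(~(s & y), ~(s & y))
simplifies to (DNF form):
True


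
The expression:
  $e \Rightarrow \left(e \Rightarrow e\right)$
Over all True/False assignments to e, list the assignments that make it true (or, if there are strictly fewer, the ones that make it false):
is always true.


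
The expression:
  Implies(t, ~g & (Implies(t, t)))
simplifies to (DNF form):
~g | ~t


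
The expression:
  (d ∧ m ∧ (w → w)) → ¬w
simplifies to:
¬d ∨ ¬m ∨ ¬w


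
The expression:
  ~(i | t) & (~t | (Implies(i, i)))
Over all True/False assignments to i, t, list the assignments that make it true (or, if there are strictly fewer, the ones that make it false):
is true only for:
  i=False, t=False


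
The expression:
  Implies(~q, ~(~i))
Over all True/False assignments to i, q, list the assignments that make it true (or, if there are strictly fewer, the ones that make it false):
is false only for:
  i=False, q=False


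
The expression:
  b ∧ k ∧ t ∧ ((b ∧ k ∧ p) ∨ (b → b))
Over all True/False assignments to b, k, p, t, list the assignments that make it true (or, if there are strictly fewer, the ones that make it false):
is true only for:
  b=True, k=True, p=False, t=True;
  b=True, k=True, p=True, t=True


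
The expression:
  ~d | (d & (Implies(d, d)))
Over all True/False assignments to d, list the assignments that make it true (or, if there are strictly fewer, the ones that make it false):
is always true.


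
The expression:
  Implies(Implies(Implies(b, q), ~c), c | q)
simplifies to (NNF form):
c | q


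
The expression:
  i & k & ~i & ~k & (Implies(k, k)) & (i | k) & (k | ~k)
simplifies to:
False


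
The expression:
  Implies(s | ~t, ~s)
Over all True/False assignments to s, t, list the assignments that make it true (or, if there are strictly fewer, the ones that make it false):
is true only for:
  s=False, t=False;
  s=False, t=True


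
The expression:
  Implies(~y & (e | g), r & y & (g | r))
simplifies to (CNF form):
(y | ~e) & (y | ~g)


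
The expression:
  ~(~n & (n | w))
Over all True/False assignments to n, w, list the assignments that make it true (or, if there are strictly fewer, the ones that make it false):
is false only for:
  n=False, w=True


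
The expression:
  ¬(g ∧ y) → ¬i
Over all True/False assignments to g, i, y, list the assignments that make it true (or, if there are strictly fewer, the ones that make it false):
is false only for:
  g=False, i=True, y=False;
  g=False, i=True, y=True;
  g=True, i=True, y=False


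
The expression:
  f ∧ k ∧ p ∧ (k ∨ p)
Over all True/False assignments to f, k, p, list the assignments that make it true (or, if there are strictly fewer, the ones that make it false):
is true only for:
  f=True, k=True, p=True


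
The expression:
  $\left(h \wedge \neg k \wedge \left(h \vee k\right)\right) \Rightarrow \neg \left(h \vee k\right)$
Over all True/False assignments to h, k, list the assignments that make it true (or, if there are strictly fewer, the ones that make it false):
is false only for:
  h=True, k=False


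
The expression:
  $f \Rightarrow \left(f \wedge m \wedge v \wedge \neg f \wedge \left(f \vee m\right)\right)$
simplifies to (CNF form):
$\neg f$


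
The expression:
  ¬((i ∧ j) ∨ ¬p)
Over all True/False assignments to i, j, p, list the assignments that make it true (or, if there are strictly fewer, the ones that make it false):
is true only for:
  i=False, j=False, p=True;
  i=False, j=True, p=True;
  i=True, j=False, p=True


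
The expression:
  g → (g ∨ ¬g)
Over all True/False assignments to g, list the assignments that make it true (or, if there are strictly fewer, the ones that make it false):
is always true.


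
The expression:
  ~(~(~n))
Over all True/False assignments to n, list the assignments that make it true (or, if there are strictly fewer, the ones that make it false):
is true only for:
  n=False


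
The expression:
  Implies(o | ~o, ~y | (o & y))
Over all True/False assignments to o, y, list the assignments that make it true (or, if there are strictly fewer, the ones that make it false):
is false only for:
  o=False, y=True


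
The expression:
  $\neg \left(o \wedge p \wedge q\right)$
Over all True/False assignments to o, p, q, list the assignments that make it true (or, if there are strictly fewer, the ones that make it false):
is false only for:
  o=True, p=True, q=True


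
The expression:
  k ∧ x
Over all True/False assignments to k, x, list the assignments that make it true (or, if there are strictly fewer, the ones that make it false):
is true only for:
  k=True, x=True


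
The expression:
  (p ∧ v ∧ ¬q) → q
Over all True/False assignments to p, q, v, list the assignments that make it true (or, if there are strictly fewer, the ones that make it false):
is false only for:
  p=True, q=False, v=True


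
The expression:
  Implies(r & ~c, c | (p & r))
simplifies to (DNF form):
c | p | ~r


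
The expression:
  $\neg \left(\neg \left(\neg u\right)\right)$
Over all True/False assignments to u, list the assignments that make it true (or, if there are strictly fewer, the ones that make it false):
is true only for:
  u=False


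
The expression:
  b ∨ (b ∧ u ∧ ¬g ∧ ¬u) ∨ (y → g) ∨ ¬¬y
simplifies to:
True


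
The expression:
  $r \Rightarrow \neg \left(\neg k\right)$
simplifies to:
$k \vee \neg r$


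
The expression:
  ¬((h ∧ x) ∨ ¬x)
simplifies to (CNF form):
x ∧ ¬h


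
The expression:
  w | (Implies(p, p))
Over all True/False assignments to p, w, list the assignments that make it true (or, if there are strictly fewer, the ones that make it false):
is always true.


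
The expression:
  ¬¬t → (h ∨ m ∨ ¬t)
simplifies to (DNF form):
h ∨ m ∨ ¬t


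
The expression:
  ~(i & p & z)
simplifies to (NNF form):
~i | ~p | ~z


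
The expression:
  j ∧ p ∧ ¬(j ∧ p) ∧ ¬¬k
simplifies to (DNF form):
False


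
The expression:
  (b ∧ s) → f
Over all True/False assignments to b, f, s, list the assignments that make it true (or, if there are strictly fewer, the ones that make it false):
is false only for:
  b=True, f=False, s=True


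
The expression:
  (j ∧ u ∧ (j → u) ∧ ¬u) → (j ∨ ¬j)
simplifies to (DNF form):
True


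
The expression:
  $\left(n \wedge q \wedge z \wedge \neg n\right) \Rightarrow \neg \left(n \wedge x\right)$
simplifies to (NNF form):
$\text{True}$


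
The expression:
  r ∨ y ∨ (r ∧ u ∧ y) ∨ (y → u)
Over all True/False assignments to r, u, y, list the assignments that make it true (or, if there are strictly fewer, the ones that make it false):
is always true.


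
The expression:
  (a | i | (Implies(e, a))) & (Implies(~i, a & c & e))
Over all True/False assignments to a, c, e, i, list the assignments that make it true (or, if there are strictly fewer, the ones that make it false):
is false only for:
  a=False, c=False, e=False, i=False;
  a=False, c=False, e=True, i=False;
  a=False, c=True, e=False, i=False;
  a=False, c=True, e=True, i=False;
  a=True, c=False, e=False, i=False;
  a=True, c=False, e=True, i=False;
  a=True, c=True, e=False, i=False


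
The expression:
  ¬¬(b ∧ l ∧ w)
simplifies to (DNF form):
b ∧ l ∧ w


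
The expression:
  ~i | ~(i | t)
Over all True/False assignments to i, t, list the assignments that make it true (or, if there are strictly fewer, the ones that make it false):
is true only for:
  i=False, t=False;
  i=False, t=True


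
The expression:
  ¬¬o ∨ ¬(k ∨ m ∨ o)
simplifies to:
o ∨ (¬k ∧ ¬m)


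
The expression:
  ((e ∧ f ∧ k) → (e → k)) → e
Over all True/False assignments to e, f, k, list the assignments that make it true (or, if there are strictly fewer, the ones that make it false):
is true only for:
  e=True, f=False, k=False;
  e=True, f=False, k=True;
  e=True, f=True, k=False;
  e=True, f=True, k=True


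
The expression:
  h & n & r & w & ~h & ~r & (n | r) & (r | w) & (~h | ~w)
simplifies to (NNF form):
False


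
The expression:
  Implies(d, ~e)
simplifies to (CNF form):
~d | ~e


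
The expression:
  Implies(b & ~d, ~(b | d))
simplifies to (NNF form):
d | ~b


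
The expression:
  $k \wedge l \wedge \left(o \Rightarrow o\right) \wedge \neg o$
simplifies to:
$k \wedge l \wedge \neg o$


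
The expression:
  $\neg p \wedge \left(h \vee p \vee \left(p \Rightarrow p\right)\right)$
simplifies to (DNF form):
$\neg p$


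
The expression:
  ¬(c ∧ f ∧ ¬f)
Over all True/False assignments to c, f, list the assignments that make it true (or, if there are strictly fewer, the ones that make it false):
is always true.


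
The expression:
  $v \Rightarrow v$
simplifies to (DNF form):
$\text{True}$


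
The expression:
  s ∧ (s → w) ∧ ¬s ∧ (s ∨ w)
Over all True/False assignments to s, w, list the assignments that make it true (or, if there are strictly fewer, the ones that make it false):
is never true.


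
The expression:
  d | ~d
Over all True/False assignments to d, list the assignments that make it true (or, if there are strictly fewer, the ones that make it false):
is always true.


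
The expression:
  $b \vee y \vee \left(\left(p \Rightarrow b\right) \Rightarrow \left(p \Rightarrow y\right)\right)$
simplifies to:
$\text{True}$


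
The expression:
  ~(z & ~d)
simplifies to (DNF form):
d | ~z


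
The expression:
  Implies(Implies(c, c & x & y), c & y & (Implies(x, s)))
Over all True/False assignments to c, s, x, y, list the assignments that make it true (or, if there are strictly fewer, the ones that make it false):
is true only for:
  c=True, s=False, x=False, y=False;
  c=True, s=False, x=False, y=True;
  c=True, s=False, x=True, y=False;
  c=True, s=True, x=False, y=False;
  c=True, s=True, x=False, y=True;
  c=True, s=True, x=True, y=False;
  c=True, s=True, x=True, y=True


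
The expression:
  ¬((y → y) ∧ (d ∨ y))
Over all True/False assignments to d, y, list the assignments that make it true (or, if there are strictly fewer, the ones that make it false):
is true only for:
  d=False, y=False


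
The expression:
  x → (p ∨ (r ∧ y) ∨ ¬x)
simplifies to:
p ∨ (r ∧ y) ∨ ¬x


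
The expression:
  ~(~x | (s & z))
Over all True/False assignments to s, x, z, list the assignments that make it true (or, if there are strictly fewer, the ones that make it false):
is true only for:
  s=False, x=True, z=False;
  s=False, x=True, z=True;
  s=True, x=True, z=False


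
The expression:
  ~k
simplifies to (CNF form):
~k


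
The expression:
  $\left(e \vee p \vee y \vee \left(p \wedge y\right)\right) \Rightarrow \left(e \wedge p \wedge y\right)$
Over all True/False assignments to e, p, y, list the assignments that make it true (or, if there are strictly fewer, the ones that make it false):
is true only for:
  e=False, p=False, y=False;
  e=True, p=True, y=True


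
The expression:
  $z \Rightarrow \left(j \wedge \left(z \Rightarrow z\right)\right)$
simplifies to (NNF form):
$j \vee \neg z$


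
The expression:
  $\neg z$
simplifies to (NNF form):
$\neg z$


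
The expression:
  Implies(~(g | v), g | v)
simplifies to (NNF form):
g | v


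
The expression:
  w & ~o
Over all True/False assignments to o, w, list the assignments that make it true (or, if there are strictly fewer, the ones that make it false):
is true only for:
  o=False, w=True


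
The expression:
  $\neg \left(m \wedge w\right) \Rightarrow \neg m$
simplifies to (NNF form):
$w \vee \neg m$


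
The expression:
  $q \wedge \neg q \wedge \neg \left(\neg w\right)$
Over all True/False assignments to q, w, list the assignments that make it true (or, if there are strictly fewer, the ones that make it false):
is never true.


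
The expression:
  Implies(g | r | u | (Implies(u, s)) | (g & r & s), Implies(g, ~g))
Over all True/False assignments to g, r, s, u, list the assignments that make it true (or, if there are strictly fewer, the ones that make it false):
is true only for:
  g=False, r=False, s=False, u=False;
  g=False, r=False, s=False, u=True;
  g=False, r=False, s=True, u=False;
  g=False, r=False, s=True, u=True;
  g=False, r=True, s=False, u=False;
  g=False, r=True, s=False, u=True;
  g=False, r=True, s=True, u=False;
  g=False, r=True, s=True, u=True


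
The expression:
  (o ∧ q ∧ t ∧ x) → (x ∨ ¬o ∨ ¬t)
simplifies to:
True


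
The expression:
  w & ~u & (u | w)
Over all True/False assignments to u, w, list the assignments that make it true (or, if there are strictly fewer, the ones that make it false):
is true only for:
  u=False, w=True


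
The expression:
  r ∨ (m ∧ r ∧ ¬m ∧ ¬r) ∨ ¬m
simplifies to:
r ∨ ¬m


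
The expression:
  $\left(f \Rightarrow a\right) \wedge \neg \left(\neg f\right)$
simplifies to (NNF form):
$a \wedge f$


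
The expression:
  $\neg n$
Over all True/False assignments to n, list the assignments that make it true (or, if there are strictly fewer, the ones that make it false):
is true only for:
  n=False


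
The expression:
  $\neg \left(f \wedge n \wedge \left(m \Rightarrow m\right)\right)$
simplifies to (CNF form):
$\neg f \vee \neg n$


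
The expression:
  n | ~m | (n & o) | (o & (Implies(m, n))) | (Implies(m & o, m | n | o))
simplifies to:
True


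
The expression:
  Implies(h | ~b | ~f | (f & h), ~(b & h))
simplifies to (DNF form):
~b | ~h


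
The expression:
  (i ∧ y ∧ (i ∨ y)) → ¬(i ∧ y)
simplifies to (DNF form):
¬i ∨ ¬y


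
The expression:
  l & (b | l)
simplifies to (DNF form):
l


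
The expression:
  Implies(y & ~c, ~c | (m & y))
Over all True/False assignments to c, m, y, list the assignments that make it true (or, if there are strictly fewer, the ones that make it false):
is always true.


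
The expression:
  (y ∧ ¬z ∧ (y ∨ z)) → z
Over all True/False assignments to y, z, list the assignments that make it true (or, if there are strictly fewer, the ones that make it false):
is false only for:
  y=True, z=False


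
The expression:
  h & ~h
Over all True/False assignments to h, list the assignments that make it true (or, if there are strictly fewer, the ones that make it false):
is never true.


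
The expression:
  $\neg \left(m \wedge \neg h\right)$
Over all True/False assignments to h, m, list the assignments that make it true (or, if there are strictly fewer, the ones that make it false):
is false only for:
  h=False, m=True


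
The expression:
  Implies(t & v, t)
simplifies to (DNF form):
True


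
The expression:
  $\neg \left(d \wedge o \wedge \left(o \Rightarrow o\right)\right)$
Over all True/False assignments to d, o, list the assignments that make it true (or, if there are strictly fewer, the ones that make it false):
is false only for:
  d=True, o=True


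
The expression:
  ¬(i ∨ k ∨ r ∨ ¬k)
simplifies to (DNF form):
False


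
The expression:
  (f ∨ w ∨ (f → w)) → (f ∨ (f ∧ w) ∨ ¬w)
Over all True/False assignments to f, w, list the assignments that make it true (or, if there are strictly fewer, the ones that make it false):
is false only for:
  f=False, w=True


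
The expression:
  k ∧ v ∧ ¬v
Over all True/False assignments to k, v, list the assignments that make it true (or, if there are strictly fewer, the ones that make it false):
is never true.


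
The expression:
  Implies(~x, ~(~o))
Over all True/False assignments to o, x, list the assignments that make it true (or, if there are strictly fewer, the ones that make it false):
is false only for:
  o=False, x=False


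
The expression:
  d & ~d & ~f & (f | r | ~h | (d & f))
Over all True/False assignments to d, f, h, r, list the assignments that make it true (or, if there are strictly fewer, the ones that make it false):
is never true.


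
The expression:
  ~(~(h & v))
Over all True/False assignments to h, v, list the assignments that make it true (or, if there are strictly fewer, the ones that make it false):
is true only for:
  h=True, v=True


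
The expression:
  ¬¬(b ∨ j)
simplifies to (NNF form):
b ∨ j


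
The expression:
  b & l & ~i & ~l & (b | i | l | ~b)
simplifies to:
False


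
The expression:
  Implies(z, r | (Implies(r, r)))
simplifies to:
True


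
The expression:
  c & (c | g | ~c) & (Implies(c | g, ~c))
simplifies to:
False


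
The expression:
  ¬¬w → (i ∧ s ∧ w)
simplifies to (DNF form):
(i ∧ s) ∨ ¬w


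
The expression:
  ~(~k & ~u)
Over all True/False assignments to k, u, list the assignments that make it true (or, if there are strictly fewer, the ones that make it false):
is false only for:
  k=False, u=False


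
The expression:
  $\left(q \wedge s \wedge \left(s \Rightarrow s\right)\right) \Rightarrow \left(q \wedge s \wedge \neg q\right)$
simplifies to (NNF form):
$\neg q \vee \neg s$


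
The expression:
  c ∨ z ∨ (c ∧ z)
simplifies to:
c ∨ z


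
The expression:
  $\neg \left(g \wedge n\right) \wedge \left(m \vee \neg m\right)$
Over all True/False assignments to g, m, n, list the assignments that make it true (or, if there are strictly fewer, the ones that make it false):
is false only for:
  g=True, m=False, n=True;
  g=True, m=True, n=True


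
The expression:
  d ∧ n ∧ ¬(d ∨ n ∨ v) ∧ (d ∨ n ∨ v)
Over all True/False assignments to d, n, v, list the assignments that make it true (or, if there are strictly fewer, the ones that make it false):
is never true.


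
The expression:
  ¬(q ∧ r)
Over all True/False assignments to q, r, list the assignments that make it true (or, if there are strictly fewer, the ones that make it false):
is false only for:
  q=True, r=True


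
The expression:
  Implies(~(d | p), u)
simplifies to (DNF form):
d | p | u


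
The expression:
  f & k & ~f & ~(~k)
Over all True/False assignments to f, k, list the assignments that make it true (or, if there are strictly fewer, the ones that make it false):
is never true.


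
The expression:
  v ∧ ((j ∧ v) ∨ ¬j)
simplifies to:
v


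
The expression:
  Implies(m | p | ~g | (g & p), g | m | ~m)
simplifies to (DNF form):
True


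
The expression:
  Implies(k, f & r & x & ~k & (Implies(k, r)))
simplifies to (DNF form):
~k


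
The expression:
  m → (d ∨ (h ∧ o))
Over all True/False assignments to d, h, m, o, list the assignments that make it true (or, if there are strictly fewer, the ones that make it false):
is false only for:
  d=False, h=False, m=True, o=False;
  d=False, h=False, m=True, o=True;
  d=False, h=True, m=True, o=False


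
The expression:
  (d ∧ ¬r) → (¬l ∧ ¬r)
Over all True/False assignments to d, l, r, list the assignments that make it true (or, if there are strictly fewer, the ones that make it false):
is false only for:
  d=True, l=True, r=False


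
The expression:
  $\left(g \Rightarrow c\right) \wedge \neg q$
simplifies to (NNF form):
$\neg q \wedge \left(c \vee \neg g\right)$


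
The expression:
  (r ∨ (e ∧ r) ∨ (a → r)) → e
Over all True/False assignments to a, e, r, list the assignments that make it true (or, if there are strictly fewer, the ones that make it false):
is false only for:
  a=False, e=False, r=False;
  a=False, e=False, r=True;
  a=True, e=False, r=True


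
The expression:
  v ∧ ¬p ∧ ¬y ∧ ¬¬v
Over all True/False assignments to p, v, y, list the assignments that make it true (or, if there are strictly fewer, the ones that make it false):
is true only for:
  p=False, v=True, y=False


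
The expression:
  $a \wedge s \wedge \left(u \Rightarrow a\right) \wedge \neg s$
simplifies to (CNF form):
$\text{False}$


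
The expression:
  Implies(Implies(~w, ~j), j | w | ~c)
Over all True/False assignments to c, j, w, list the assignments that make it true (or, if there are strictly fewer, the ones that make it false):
is false only for:
  c=True, j=False, w=False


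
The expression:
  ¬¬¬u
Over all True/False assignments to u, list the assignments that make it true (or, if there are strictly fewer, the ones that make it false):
is true only for:
  u=False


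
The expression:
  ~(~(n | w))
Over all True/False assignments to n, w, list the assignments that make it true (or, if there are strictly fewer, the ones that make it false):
is false only for:
  n=False, w=False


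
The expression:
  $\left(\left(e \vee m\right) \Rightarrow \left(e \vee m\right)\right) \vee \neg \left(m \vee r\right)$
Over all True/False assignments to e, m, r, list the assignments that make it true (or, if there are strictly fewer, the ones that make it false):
is always true.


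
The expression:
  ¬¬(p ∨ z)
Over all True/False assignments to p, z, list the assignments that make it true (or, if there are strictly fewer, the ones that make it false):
is false only for:
  p=False, z=False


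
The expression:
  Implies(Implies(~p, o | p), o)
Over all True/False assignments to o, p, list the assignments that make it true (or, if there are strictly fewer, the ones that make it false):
is false only for:
  o=False, p=True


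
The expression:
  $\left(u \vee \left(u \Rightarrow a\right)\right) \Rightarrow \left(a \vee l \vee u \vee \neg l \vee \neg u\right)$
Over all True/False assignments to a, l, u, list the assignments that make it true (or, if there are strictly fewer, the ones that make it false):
is always true.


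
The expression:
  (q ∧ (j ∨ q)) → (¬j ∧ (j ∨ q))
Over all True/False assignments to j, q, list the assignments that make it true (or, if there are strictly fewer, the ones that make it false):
is false only for:
  j=True, q=True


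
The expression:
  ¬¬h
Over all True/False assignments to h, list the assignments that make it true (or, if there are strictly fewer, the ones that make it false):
is true only for:
  h=True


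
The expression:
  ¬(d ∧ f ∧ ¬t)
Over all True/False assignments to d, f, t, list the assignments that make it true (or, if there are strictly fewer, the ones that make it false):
is false only for:
  d=True, f=True, t=False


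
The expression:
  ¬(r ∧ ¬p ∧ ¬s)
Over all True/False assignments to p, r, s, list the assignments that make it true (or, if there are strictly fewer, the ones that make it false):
is false only for:
  p=False, r=True, s=False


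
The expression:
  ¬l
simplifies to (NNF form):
¬l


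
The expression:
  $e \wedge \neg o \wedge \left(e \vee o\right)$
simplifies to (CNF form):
$e \wedge \neg o$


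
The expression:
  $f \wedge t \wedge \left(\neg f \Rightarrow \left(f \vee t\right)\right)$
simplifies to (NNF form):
$f \wedge t$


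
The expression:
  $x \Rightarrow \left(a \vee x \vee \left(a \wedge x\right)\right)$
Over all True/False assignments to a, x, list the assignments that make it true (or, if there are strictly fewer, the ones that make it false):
is always true.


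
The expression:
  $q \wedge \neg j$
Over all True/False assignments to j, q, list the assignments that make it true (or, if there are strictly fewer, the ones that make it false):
is true only for:
  j=False, q=True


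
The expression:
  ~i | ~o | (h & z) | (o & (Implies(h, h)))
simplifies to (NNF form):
True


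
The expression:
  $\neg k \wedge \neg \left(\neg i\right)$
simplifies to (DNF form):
$i \wedge \neg k$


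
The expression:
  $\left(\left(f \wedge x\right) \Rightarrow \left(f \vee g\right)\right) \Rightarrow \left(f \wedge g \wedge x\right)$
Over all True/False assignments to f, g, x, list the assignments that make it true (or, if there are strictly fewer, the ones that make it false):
is true only for:
  f=True, g=True, x=True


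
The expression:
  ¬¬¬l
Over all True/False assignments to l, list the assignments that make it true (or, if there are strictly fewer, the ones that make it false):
is true only for:
  l=False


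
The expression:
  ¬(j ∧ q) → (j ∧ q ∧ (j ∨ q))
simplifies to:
j ∧ q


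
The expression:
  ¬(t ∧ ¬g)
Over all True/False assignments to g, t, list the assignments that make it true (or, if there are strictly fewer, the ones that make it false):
is false only for:
  g=False, t=True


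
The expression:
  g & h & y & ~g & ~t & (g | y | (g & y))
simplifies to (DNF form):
False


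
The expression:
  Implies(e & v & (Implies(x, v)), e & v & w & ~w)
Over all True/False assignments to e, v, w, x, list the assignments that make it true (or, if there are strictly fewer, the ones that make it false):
is false only for:
  e=True, v=True, w=False, x=False;
  e=True, v=True, w=False, x=True;
  e=True, v=True, w=True, x=False;
  e=True, v=True, w=True, x=True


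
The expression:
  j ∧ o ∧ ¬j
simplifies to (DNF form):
False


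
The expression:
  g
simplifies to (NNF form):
g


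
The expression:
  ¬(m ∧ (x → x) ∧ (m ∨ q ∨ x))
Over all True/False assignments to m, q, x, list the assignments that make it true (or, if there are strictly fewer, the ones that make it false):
is true only for:
  m=False, q=False, x=False;
  m=False, q=False, x=True;
  m=False, q=True, x=False;
  m=False, q=True, x=True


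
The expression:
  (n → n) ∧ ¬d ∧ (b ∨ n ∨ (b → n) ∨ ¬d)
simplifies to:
¬d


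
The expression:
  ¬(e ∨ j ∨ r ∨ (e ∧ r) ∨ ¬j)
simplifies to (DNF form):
False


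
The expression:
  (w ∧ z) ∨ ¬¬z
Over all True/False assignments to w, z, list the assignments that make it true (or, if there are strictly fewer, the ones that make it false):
is true only for:
  w=False, z=True;
  w=True, z=True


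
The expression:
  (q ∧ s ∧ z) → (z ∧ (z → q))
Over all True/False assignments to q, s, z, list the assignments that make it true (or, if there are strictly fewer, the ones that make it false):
is always true.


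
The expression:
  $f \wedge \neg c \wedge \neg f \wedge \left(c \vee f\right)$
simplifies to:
$\text{False}$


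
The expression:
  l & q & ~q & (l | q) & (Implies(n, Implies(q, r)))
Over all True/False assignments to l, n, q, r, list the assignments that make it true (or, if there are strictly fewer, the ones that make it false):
is never true.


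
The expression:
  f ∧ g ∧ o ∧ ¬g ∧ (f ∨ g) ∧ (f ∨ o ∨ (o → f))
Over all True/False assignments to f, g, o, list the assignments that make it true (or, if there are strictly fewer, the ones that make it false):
is never true.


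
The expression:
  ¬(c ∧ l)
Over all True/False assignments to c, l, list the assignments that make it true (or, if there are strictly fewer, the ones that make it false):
is false only for:
  c=True, l=True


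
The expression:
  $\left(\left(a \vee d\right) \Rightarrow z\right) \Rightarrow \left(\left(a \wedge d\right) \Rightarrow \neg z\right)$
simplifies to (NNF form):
$\neg a \vee \neg d \vee \neg z$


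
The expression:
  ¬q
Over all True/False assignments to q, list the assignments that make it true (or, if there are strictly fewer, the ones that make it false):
is true only for:
  q=False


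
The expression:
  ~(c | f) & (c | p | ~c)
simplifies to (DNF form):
~c & ~f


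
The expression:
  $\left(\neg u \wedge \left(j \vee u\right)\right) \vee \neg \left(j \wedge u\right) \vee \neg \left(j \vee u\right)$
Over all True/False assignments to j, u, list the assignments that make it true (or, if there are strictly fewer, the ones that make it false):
is false only for:
  j=True, u=True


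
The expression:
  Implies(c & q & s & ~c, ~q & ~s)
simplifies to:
True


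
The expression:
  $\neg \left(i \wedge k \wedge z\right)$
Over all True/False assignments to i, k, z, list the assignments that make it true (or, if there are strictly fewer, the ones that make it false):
is false only for:
  i=True, k=True, z=True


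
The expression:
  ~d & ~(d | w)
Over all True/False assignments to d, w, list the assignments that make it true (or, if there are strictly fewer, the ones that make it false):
is true only for:
  d=False, w=False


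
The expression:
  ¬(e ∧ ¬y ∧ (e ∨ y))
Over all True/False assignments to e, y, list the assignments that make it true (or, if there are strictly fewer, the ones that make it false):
is false only for:
  e=True, y=False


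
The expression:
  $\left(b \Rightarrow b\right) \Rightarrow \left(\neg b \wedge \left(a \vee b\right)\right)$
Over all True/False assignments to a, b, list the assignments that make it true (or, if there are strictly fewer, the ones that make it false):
is true only for:
  a=True, b=False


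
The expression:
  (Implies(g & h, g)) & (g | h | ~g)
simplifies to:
True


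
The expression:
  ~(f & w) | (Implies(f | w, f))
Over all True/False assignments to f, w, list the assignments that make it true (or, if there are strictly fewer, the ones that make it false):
is always true.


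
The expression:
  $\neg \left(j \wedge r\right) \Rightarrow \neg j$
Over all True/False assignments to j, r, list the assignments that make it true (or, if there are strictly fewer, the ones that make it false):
is false only for:
  j=True, r=False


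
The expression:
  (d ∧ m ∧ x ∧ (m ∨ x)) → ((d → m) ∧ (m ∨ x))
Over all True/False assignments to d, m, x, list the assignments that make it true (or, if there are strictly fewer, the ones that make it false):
is always true.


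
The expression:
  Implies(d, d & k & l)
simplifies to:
~d | (k & l)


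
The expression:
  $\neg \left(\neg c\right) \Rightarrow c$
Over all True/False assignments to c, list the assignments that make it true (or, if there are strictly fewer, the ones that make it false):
is always true.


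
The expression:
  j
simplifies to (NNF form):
j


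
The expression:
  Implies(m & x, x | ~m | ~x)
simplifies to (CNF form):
True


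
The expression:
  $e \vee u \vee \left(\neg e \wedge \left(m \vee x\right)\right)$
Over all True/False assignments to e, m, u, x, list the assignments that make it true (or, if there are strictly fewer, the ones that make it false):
is false only for:
  e=False, m=False, u=False, x=False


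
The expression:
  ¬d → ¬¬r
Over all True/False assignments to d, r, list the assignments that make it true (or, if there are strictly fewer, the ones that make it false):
is false only for:
  d=False, r=False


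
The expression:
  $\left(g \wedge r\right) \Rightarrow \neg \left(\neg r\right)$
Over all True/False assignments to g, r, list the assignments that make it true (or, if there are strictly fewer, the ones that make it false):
is always true.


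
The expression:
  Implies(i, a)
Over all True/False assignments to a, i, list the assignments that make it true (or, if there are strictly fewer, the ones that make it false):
is false only for:
  a=False, i=True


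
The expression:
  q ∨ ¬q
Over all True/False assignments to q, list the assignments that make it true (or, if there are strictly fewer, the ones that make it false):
is always true.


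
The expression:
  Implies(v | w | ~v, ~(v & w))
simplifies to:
~v | ~w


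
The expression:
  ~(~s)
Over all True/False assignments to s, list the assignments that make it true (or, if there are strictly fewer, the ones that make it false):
is true only for:
  s=True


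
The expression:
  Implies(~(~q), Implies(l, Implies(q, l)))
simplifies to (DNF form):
True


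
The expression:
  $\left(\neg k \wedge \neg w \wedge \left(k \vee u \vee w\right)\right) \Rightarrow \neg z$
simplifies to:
$k \vee w \vee \neg u \vee \neg z$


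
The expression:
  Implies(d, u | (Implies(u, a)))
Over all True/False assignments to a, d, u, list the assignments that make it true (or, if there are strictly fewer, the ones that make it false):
is always true.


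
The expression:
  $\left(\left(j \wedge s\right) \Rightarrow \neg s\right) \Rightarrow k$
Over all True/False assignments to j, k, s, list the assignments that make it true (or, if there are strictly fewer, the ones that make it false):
is false only for:
  j=False, k=False, s=False;
  j=False, k=False, s=True;
  j=True, k=False, s=False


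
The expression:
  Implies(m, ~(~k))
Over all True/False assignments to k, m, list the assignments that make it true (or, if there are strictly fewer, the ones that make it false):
is false only for:
  k=False, m=True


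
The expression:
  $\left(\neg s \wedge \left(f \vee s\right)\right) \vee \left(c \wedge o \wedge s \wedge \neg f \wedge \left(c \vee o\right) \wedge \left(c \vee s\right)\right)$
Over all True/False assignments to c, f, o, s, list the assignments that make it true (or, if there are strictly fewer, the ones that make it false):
is true only for:
  c=False, f=True, o=False, s=False;
  c=False, f=True, o=True, s=False;
  c=True, f=False, o=True, s=True;
  c=True, f=True, o=False, s=False;
  c=True, f=True, o=True, s=False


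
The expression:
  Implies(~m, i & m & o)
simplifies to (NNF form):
m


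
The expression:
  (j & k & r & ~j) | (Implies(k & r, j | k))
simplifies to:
True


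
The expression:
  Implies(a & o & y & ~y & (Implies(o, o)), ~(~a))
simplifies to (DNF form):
True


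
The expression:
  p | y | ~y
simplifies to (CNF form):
True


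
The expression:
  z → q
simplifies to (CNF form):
q ∨ ¬z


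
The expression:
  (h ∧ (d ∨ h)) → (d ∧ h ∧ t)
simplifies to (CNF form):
(d ∨ ¬h) ∧ (t ∨ ¬h)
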